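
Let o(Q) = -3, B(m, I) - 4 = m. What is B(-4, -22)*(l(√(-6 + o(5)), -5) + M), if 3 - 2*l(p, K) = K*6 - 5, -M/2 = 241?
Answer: 0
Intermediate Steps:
B(m, I) = 4 + m
M = -482 (M = -2*241 = -482)
l(p, K) = 4 - 3*K (l(p, K) = 3/2 - (K*6 - 5)/2 = 3/2 - (6*K - 5)/2 = 3/2 - (-5 + 6*K)/2 = 3/2 + (5/2 - 3*K) = 4 - 3*K)
B(-4, -22)*(l(√(-6 + o(5)), -5) + M) = (4 - 4)*((4 - 3*(-5)) - 482) = 0*((4 + 15) - 482) = 0*(19 - 482) = 0*(-463) = 0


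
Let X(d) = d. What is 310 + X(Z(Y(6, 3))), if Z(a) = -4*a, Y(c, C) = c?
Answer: 286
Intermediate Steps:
310 + X(Z(Y(6, 3))) = 310 - 4*6 = 310 - 24 = 286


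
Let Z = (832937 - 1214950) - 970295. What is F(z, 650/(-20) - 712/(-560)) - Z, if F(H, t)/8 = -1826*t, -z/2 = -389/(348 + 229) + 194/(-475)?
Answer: 63297324/35 ≈ 1.8085e+6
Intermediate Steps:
z = 593426/274075 (z = -2*(-389/(348 + 229) + 194/(-475)) = -2*(-389/577 + 194*(-1/475)) = -2*(-389*1/577 - 194/475) = -2*(-389/577 - 194/475) = -2*(-296713/274075) = 593426/274075 ≈ 2.1652)
F(H, t) = -14608*t (F(H, t) = 8*(-1826*t) = -14608*t)
Z = -1352308 (Z = -382013 - 970295 = -1352308)
F(z, 650/(-20) - 712/(-560)) - Z = -14608*(650/(-20) - 712/(-560)) - 1*(-1352308) = -14608*(650*(-1/20) - 712*(-1/560)) + 1352308 = -14608*(-65/2 + 89/70) + 1352308 = -14608*(-1093/35) + 1352308 = 15966544/35 + 1352308 = 63297324/35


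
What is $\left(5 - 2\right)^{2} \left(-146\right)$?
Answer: $-1314$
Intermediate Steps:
$\left(5 - 2\right)^{2} \left(-146\right) = 3^{2} \left(-146\right) = 9 \left(-146\right) = -1314$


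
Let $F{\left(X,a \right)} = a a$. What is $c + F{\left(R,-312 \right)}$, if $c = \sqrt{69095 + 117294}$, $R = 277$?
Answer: $97344 + \sqrt{186389} \approx 97776.0$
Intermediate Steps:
$F{\left(X,a \right)} = a^{2}$
$c = \sqrt{186389} \approx 431.73$
$c + F{\left(R,-312 \right)} = \sqrt{186389} + \left(-312\right)^{2} = \sqrt{186389} + 97344 = 97344 + \sqrt{186389}$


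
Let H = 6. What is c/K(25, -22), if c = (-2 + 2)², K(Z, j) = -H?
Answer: 0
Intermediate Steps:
K(Z, j) = -6 (K(Z, j) = -1*6 = -6)
c = 0 (c = 0² = 0)
c/K(25, -22) = 0/(-6) = 0*(-⅙) = 0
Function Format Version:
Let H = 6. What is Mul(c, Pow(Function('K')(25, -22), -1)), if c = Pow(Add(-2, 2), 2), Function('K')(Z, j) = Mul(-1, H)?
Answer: 0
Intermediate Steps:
Function('K')(Z, j) = -6 (Function('K')(Z, j) = Mul(-1, 6) = -6)
c = 0 (c = Pow(0, 2) = 0)
Mul(c, Pow(Function('K')(25, -22), -1)) = Mul(0, Pow(-6, -1)) = Mul(0, Rational(-1, 6)) = 0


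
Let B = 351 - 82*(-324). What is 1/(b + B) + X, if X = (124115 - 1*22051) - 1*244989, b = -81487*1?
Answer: -7799131401/54568 ≈ -1.4293e+5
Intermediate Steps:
b = -81487
B = 26919 (B = 351 + 26568 = 26919)
X = -142925 (X = (124115 - 22051) - 244989 = 102064 - 244989 = -142925)
1/(b + B) + X = 1/(-81487 + 26919) - 142925 = 1/(-54568) - 142925 = -1/54568 - 142925 = -7799131401/54568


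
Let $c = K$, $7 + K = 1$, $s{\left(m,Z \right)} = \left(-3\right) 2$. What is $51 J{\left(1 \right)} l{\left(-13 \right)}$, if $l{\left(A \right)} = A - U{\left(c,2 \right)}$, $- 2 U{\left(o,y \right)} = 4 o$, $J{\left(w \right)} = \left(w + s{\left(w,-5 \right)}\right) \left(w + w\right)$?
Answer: $12750$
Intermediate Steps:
$s{\left(m,Z \right)} = -6$
$J{\left(w \right)} = 2 w \left(-6 + w\right)$ ($J{\left(w \right)} = \left(w - 6\right) \left(w + w\right) = \left(-6 + w\right) 2 w = 2 w \left(-6 + w\right)$)
$K = -6$ ($K = -7 + 1 = -6$)
$c = -6$
$U{\left(o,y \right)} = - 2 o$ ($U{\left(o,y \right)} = - \frac{4 o}{2} = - 2 o$)
$l{\left(A \right)} = -12 + A$ ($l{\left(A \right)} = A - \left(-2\right) \left(-6\right) = A - 12 = -12 + A$)
$51 J{\left(1 \right)} l{\left(-13 \right)} = 51 \cdot 2 \cdot 1 \left(-6 + 1\right) \left(-12 - 13\right) = 51 \cdot 2 \cdot 1 \left(-5\right) \left(-25\right) = 51 \left(-10\right) \left(-25\right) = \left(-510\right) \left(-25\right) = 12750$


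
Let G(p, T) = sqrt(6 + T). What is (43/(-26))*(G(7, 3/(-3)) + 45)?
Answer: -1935/26 - 43*sqrt(5)/26 ≈ -78.121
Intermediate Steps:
(43/(-26))*(G(7, 3/(-3)) + 45) = (43/(-26))*(sqrt(6 + 3/(-3)) + 45) = (43*(-1/26))*(sqrt(6 + 3*(-1/3)) + 45) = -43*(sqrt(6 - 1) + 45)/26 = -43*(sqrt(5) + 45)/26 = -43*(45 + sqrt(5))/26 = -1935/26 - 43*sqrt(5)/26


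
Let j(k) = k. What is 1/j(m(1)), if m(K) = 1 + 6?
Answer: ⅐ ≈ 0.14286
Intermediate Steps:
m(K) = 7
1/j(m(1)) = 1/7 = ⅐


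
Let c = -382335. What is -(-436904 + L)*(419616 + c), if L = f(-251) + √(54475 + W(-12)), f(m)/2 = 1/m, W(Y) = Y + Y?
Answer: 4088342798586/251 - 37281*√54451 ≈ 1.6280e+10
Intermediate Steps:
W(Y) = 2*Y
f(m) = 2/m
L = -2/251 + √54451 (L = 2/(-251) + √(54475 + 2*(-12)) = 2*(-1/251) + √(54475 - 24) = -2/251 + √54451 ≈ 233.34)
-(-436904 + L)*(419616 + c) = -(-436904 + (-2/251 + √54451))*(419616 - 382335) = -(-109662906/251 + √54451)*37281 = -(-4088342798586/251 + 37281*√54451) = 4088342798586/251 - 37281*√54451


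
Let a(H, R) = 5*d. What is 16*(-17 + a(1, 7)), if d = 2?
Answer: -112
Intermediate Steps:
a(H, R) = 10 (a(H, R) = 5*2 = 10)
16*(-17 + a(1, 7)) = 16*(-17 + 10) = 16*(-7) = -112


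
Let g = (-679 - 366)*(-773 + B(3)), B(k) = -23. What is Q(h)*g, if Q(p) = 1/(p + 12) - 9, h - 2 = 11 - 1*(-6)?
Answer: -231245960/31 ≈ -7.4595e+6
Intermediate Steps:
h = 19 (h = 2 + (11 - 1*(-6)) = 2 + (11 + 6) = 2 + 17 = 19)
Q(p) = -9 + 1/(12 + p) (Q(p) = 1/(12 + p) - 9 = -9 + 1/(12 + p))
g = 831820 (g = (-679 - 366)*(-773 - 23) = -1045*(-796) = 831820)
Q(h)*g = ((-107 - 9*19)/(12 + 19))*831820 = ((-107 - 171)/31)*831820 = ((1/31)*(-278))*831820 = -278/31*831820 = -231245960/31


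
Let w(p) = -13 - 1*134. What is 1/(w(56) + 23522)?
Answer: 1/23375 ≈ 4.2781e-5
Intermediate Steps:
w(p) = -147 (w(p) = -13 - 134 = -147)
1/(w(56) + 23522) = 1/(-147 + 23522) = 1/23375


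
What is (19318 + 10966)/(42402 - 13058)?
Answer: 7571/7336 ≈ 1.0320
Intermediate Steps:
(19318 + 10966)/(42402 - 13058) = 30284/29344 = 30284*(1/29344) = 7571/7336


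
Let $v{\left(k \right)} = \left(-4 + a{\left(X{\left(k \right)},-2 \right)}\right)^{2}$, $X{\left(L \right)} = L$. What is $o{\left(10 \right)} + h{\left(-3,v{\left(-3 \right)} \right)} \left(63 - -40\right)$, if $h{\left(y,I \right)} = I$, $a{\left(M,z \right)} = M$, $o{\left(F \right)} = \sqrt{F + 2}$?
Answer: $5047 + 2 \sqrt{3} \approx 5050.5$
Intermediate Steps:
$o{\left(F \right)} = \sqrt{2 + F}$
$v{\left(k \right)} = \left(-4 + k\right)^{2}$
$o{\left(10 \right)} + h{\left(-3,v{\left(-3 \right)} \right)} \left(63 - -40\right) = \sqrt{2 + 10} + \left(-4 - 3\right)^{2} \left(63 - -40\right) = \sqrt{12} + \left(-7\right)^{2} \left(63 + 40\right) = 2 \sqrt{3} + 49 \cdot 103 = 2 \sqrt{3} + 5047 = 5047 + 2 \sqrt{3}$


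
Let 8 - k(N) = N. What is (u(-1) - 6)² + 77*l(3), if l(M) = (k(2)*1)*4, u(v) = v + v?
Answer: 1912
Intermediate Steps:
k(N) = 8 - N
u(v) = 2*v
l(M) = 24 (l(M) = ((8 - 1*2)*1)*4 = ((8 - 2)*1)*4 = (6*1)*4 = 6*4 = 24)
(u(-1) - 6)² + 77*l(3) = (2*(-1) - 6)² + 77*24 = (-2 - 6)² + 1848 = (-8)² + 1848 = 64 + 1848 = 1912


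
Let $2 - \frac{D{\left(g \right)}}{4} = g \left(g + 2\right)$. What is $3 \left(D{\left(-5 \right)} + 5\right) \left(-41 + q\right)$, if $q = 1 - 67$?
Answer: $15087$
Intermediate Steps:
$D{\left(g \right)} = 8 - 4 g \left(2 + g\right)$ ($D{\left(g \right)} = 8 - 4 g \left(g + 2\right) = 8 - 4 g \left(2 + g\right)$)
$q = -66$
$3 \left(D{\left(-5 \right)} + 5\right) \left(-41 + q\right) = 3 \left(\left(8 - -40 - 4 \left(-5\right)^{2}\right) + 5\right) \left(-41 - 66\right) = 3 \left(\left(8 + 40 - 100\right) + 5\right) \left(-107\right) = 3 \left(-52 + 5\right) \left(-107\right) = 3 \left(-47\right) \left(-107\right) = \left(-141\right) \left(-107\right) = 15087$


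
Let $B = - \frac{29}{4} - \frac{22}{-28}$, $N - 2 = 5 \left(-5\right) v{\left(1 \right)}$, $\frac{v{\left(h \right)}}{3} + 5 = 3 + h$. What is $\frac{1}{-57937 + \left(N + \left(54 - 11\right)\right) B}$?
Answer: $- \frac{7}{410989} \approx -1.7032 \cdot 10^{-5}$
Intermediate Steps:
$v{\left(h \right)} = -6 + 3 h$ ($v{\left(h \right)} = -15 + 3 \left(3 + h\right) = -15 + \left(9 + 3 h\right) = -6 + 3 h$)
$N = 77$ ($N = 2 + 5 \left(-5\right) \left(-6 + 3 \cdot 1\right) = 2 - 25 \left(-6 + 3\right) = 2 - -75 = 2 + 75 = 77$)
$B = - \frac{181}{28}$ ($B = \left(-29\right) \frac{1}{4} - - \frac{11}{14} = - \frac{29}{4} + \frac{11}{14} = - \frac{181}{28} \approx -6.4643$)
$\frac{1}{-57937 + \left(N + \left(54 - 11\right)\right) B} = \frac{1}{-57937 + \left(77 + \left(54 - 11\right)\right) \left(- \frac{181}{28}\right)} = \frac{1}{-57937 + \left(77 + 43\right) \left(- \frac{181}{28}\right)} = \frac{1}{-57937 + 120 \left(- \frac{181}{28}\right)} = \frac{1}{-57937 - \frac{5430}{7}} = \frac{1}{- \frac{410989}{7}} = - \frac{7}{410989}$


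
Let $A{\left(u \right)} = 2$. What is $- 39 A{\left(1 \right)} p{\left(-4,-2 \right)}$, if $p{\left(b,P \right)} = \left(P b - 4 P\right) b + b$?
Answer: $5304$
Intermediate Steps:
$p{\left(b,P \right)} = b + b \left(- 4 P + P b\right)$ ($p{\left(b,P \right)} = \left(- 4 P + P b\right) b + b = b \left(- 4 P + P b\right) + b = b + b \left(- 4 P + P b\right)$)
$- 39 A{\left(1 \right)} p{\left(-4,-2 \right)} = \left(-39\right) 2 \left(- 4 \left(1 - -8 - -8\right)\right) = - 78 \left(- 4 \left(1 + 8 + 8\right)\right) = - 78 \left(\left(-4\right) 17\right) = \left(-78\right) \left(-68\right) = 5304$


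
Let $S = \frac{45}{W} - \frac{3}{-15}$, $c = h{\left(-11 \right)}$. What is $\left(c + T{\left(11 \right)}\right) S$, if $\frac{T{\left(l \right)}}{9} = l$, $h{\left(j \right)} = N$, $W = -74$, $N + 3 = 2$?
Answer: $- \frac{7399}{185} \approx -39.995$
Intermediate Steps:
$N = -1$ ($N = -3 + 2 = -1$)
$h{\left(j \right)} = -1$
$c = -1$
$T{\left(l \right)} = 9 l$
$S = - \frac{151}{370}$ ($S = \frac{45}{-74} - \frac{3}{-15} = 45 \left(- \frac{1}{74}\right) - - \frac{1}{5} = - \frac{45}{74} + \frac{1}{5} = - \frac{151}{370} \approx -0.40811$)
$\left(c + T{\left(11 \right)}\right) S = \left(-1 + 9 \cdot 11\right) \left(- \frac{151}{370}\right) = \left(-1 + 99\right) \left(- \frac{151}{370}\right) = 98 \left(- \frac{151}{370}\right) = - \frac{7399}{185}$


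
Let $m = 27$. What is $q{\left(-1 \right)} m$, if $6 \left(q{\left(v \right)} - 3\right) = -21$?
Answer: $- \frac{27}{2} \approx -13.5$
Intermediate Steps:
$q{\left(v \right)} = - \frac{1}{2}$ ($q{\left(v \right)} = 3 + \frac{1}{6} \left(-21\right) = 3 - \frac{7}{2} = - \frac{1}{2}$)
$q{\left(-1 \right)} m = \left(- \frac{1}{2}\right) 27 = - \frac{27}{2}$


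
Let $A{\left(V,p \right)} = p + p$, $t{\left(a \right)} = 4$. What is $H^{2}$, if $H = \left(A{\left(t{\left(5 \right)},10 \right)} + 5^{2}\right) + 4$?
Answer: $2401$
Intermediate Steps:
$A{\left(V,p \right)} = 2 p$
$H = 49$ ($H = \left(2 \cdot 10 + 5^{2}\right) + 4 = \left(20 + 25\right) + 4 = 45 + 4 = 49$)
$H^{2} = 49^{2} = 2401$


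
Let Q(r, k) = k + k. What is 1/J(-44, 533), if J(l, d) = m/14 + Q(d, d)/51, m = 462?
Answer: 51/2749 ≈ 0.018552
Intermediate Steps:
Q(r, k) = 2*k
J(l, d) = 33 + 2*d/51 (J(l, d) = 462/14 + (2*d)/51 = 462*(1/14) + (2*d)*(1/51) = 33 + 2*d/51)
1/J(-44, 533) = 1/(33 + (2/51)*533) = 1/(33 + 1066/51) = 1/(2749/51) = 51/2749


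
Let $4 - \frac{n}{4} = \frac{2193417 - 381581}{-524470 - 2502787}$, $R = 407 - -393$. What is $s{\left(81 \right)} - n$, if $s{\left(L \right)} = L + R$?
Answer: $\frac{2611329961}{3027257} \approx 862.61$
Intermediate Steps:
$R = 800$ ($R = 407 + 393 = 800$)
$s{\left(L \right)} = 800 + L$ ($s{\left(L \right)} = L + 800 = 800 + L$)
$n = \frac{55683456}{3027257}$ ($n = 16 - 4 \frac{2193417 - 381581}{-524470 - 2502787} = 16 - 4 \frac{1811836}{-3027257} = 16 - 4 \cdot 1811836 \left(- \frac{1}{3027257}\right) = 16 - - \frac{7247344}{3027257} = 16 + \frac{7247344}{3027257} = \frac{55683456}{3027257} \approx 18.394$)
$s{\left(81 \right)} - n = \left(800 + 81\right) - \frac{55683456}{3027257} = 881 - \frac{55683456}{3027257} = \frac{2611329961}{3027257}$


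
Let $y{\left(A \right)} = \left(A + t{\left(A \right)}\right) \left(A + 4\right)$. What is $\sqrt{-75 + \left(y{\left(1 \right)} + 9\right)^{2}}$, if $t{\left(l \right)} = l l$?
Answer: $\sqrt{286} \approx 16.912$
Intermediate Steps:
$t{\left(l \right)} = l^{2}$
$y{\left(A \right)} = \left(4 + A\right) \left(A + A^{2}\right)$ ($y{\left(A \right)} = \left(A + A^{2}\right) \left(A + 4\right) = \left(A + A^{2}\right) \left(4 + A\right) = \left(4 + A\right) \left(A + A^{2}\right)$)
$\sqrt{-75 + \left(y{\left(1 \right)} + 9\right)^{2}} = \sqrt{-75 + \left(1 \left(4 + 1^{2} + 5 \cdot 1\right) + 9\right)^{2}} = \sqrt{-75 + \left(1 \left(4 + 1 + 5\right) + 9\right)^{2}} = \sqrt{-75 + \left(1 \cdot 10 + 9\right)^{2}} = \sqrt{-75 + \left(10 + 9\right)^{2}} = \sqrt{-75 + 19^{2}} = \sqrt{-75 + 361} = \sqrt{286}$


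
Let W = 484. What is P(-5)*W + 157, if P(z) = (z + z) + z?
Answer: -7103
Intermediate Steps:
P(z) = 3*z (P(z) = 2*z + z = 3*z)
P(-5)*W + 157 = (3*(-5))*484 + 157 = -15*484 + 157 = -7260 + 157 = -7103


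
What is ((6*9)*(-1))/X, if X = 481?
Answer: -54/481 ≈ -0.11227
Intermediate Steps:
((6*9)*(-1))/X = ((6*9)*(-1))/481 = (54*(-1))*(1/481) = -54*1/481 = -54/481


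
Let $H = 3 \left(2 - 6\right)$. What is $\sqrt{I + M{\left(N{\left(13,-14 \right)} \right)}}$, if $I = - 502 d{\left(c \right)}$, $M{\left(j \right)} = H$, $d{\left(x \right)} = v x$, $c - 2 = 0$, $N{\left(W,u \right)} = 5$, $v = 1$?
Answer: $2 i \sqrt{254} \approx 31.875 i$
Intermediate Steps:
$c = 2$ ($c = 2 + 0 = 2$)
$H = -12$ ($H = 3 \left(-4\right) = -12$)
$d{\left(x \right)} = x$ ($d{\left(x \right)} = 1 x = x$)
$M{\left(j \right)} = -12$
$I = -1004$ ($I = \left(-502\right) 2 = -1004$)
$\sqrt{I + M{\left(N{\left(13,-14 \right)} \right)}} = \sqrt{-1004 - 12} = \sqrt{-1016} = 2 i \sqrt{254}$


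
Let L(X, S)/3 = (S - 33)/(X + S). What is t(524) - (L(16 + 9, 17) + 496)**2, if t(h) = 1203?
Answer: -11940349/49 ≈ -2.4368e+5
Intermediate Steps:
L(X, S) = 3*(-33 + S)/(S + X) (L(X, S) = 3*((S - 33)/(X + S)) = 3*((-33 + S)/(S + X)) = 3*(-33 + S)/(S + X))
t(524) - (L(16 + 9, 17) + 496)**2 = 1203 - (3*(-33 + 17)/(17 + (16 + 9)) + 496)**2 = 1203 - (3*(-16)/(17 + 25) + 496)**2 = 1203 - (3*(-16)/42 + 496)**2 = 1203 - (3*(1/42)*(-16) + 496)**2 = 1203 - (-8/7 + 496)**2 = 1203 - (3464/7)**2 = 1203 - 1*11999296/49 = 1203 - 11999296/49 = -11940349/49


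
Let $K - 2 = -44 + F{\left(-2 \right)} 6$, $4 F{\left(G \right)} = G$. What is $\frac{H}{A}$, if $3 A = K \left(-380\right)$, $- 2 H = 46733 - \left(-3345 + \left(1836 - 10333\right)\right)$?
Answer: $- \frac{781}{152} \approx -5.1382$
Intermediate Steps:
$F{\left(G \right)} = \frac{G}{4}$
$K = -45$ ($K = 2 - \left(44 - \frac{1}{4} \left(-2\right) 6\right) = 2 - 47 = -45$)
$H = - \frac{58575}{2}$ ($H = - \frac{46733 - \left(-3345 + \left(1836 - 10333\right)\right)}{2} = - \frac{46733 - \left(-3345 - 8497\right)}{2} = - \frac{46733 - -11842}{2} = - \frac{46733 + 11842}{2} = \left(- \frac{1}{2}\right) 58575 = - \frac{58575}{2} \approx -29288.0$)
$A = 5700$ ($A = \frac{\left(-45\right) \left(-380\right)}{3} = \frac{1}{3} \cdot 17100 = 5700$)
$\frac{H}{A} = - \frac{58575}{2 \cdot 5700} = \left(- \frac{58575}{2}\right) \frac{1}{5700} = - \frac{781}{152}$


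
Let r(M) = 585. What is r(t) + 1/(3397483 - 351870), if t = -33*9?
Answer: 1781683606/3045613 ≈ 585.00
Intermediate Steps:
t = -297
r(t) + 1/(3397483 - 351870) = 585 + 1/(3397483 - 351870) = 585 + 1/3045613 = 1781683606/3045613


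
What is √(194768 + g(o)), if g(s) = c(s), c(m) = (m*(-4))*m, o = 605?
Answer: 2*I*√317333 ≈ 1126.6*I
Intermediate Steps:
c(m) = -4*m² (c(m) = (-4*m)*m = -4*m²)
g(s) = -4*s²
√(194768 + g(o)) = √(194768 - 4*605²) = √(194768 - 4*366025) = √(194768 - 1464100) = √(-1269332) = 2*I*√317333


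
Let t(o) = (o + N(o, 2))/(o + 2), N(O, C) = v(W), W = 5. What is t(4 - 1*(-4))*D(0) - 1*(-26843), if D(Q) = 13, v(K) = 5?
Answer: 268599/10 ≈ 26860.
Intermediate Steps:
N(O, C) = 5
t(o) = (5 + o)/(2 + o) (t(o) = (o + 5)/(o + 2) = (5 + o)/(2 + o))
t(4 - 1*(-4))*D(0) - 1*(-26843) = ((5 + (4 - 1*(-4)))/(2 + (4 - 1*(-4))))*13 - 1*(-26843) = ((5 + (4 + 4))/(2 + (4 + 4)))*13 + 26843 = ((5 + 8)/(2 + 8))*13 + 26843 = (13/10)*13 + 26843 = 169/10 + 26843 = 268599/10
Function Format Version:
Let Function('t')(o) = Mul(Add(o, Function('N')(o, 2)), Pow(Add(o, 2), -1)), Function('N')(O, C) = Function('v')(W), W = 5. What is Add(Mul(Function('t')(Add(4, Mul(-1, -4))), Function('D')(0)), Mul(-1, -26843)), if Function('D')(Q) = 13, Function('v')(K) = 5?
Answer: Rational(268599, 10) ≈ 26860.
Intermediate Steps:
Function('N')(O, C) = 5
Function('t')(o) = Mul(Pow(Add(2, o), -1), Add(5, o)) (Function('t')(o) = Mul(Add(o, 5), Pow(Add(o, 2), -1)) = Mul(Add(5, o), Pow(Add(2, o), -1)) = Mul(Pow(Add(2, o), -1), Add(5, o)))
Add(Mul(Function('t')(Add(4, Mul(-1, -4))), Function('D')(0)), Mul(-1, -26843)) = Add(Mul(Mul(Pow(Add(2, Add(4, Mul(-1, -4))), -1), Add(5, Add(4, Mul(-1, -4)))), 13), Mul(-1, -26843)) = Add(Mul(Mul(Pow(Add(2, Add(4, 4)), -1), Add(5, Add(4, 4))), 13), 26843) = Add(Mul(Mul(Pow(Add(2, 8), -1), Add(5, 8)), 13), 26843) = Add(Mul(Mul(Pow(10, -1), 13), 13), 26843) = Add(Mul(Mul(Rational(1, 10), 13), 13), 26843) = Add(Mul(Rational(13, 10), 13), 26843) = Add(Rational(169, 10), 26843) = Rational(268599, 10)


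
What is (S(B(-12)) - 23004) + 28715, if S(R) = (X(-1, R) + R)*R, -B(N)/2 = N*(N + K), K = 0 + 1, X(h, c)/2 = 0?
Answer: 75407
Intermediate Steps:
X(h, c) = 0 (X(h, c) = 2*0 = 0)
K = 1
B(N) = -2*N*(1 + N) (B(N) = -2*N*(N + 1) = -2*N*(1 + N))
S(R) = R² (S(R) = (0 + R)*R = R*R = R²)
(S(B(-12)) - 23004) + 28715 = ((-2*(-12)*(1 - 12))² - 23004) + 28715 = ((-2*(-12)*(-11))² - 23004) + 28715 = ((-264)² - 23004) + 28715 = (69696 - 23004) + 28715 = 46692 + 28715 = 75407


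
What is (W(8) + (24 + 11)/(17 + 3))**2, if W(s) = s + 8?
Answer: 5041/16 ≈ 315.06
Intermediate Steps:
W(s) = 8 + s
(W(8) + (24 + 11)/(17 + 3))**2 = ((8 + 8) + (24 + 11)/(17 + 3))**2 = (16 + 35/20)**2 = (16 + 35*(1/20))**2 = (16 + 7/4)**2 = (71/4)**2 = 5041/16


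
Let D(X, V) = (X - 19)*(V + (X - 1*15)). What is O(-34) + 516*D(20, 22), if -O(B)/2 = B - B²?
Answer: 16312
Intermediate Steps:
D(X, V) = (-19 + X)*(-15 + V + X) (D(X, V) = (-19 + X)*(V + (X - 15)) = (-19 + X)*(V + (-15 + X)) = (-19 + X)*(-15 + V + X))
O(B) = -2*B + 2*B² (O(B) = -2*(B - B²) = -2*B + 2*B²)
O(-34) + 516*D(20, 22) = 2*(-34)*(-1 - 34) + 516*(285 + 20² - 34*20 - 19*22 + 22*20) = 2*(-34)*(-35) + 516*(285 + 400 - 680 - 418 + 440) = 2380 + 516*27 = 2380 + 13932 = 16312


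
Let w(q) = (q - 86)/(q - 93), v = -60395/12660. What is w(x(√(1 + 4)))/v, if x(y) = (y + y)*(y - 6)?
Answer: -14148816/74515351 - 212688*√5/74515351 ≈ -0.19626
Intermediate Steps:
v = -12079/2532 (v = -60395*1/12660 = -12079/2532 ≈ -4.7705)
x(y) = 2*y*(-6 + y) (x(y) = (2*y)*(-6 + y) = 2*y*(-6 + y))
w(q) = (-86 + q)/(-93 + q)
w(x(√(1 + 4)))/v = ((-86 + 2*√(1 + 4)*(-6 + √(1 + 4)))/(-93 + 2*√(1 + 4)*(-6 + √(1 + 4))))/(-12079/2532) = ((-86 + 2*√5*(-6 + √5))/(-93 + 2*√5*(-6 + √5)))*(-2532/12079) = -2532*(-86 + 2*√5*(-6 + √5))/(12079*(-93 + 2*√5*(-6 + √5)))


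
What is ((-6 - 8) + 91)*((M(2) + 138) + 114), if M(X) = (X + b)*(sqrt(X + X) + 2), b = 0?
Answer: 20020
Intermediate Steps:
M(X) = X*(2 + sqrt(2)*sqrt(X)) (M(X) = (X + 0)*(sqrt(X + X) + 2) = X*(sqrt(2*X) + 2) = X*(sqrt(2)*sqrt(X) + 2) = X*(2 + sqrt(2)*sqrt(X)))
((-6 - 8) + 91)*((M(2) + 138) + 114) = ((-6 - 8) + 91)*(((2*2 + sqrt(2)*2**(3/2)) + 138) + 114) = (-14 + 91)*(((4 + sqrt(2)*(2*sqrt(2))) + 138) + 114) = 77*(((4 + 4) + 138) + 114) = 77*((8 + 138) + 114) = 77*(146 + 114) = 77*260 = 20020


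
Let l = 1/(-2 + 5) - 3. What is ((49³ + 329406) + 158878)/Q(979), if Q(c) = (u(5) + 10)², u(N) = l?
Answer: 5453397/484 ≈ 11267.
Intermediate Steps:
l = -8/3 (l = 1/3 - 3 = ⅓ - 3 = -8/3 ≈ -2.6667)
u(N) = -8/3
Q(c) = 484/9 (Q(c) = (-8/3 + 10)² = (22/3)² = 484/9)
((49³ + 329406) + 158878)/Q(979) = ((49³ + 329406) + 158878)/(484/9) = ((117649 + 329406) + 158878)*(9/484) = (447055 + 158878)*(9/484) = 605933*(9/484) = 5453397/484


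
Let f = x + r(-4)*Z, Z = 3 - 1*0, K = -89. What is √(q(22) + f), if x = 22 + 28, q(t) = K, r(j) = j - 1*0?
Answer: I*√51 ≈ 7.1414*I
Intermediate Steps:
r(j) = j (r(j) = j + 0 = j)
q(t) = -89
x = 50
Z = 3 (Z = 3 + 0 = 3)
f = 38 (f = 50 - 4*3 = 50 - 12 = 38)
√(q(22) + f) = √(-89 + 38) = √(-51) = I*√51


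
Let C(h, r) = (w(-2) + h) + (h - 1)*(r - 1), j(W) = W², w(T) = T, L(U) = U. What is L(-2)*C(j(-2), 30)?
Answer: -178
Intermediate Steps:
C(h, r) = -2 + h + (-1 + h)*(-1 + r) (C(h, r) = (-2 + h) + (h - 1)*(r - 1) = (-2 + h) + (-1 + h)*(-1 + r) = -2 + h + (-1 + h)*(-1 + r))
L(-2)*C(j(-2), 30) = -2*(-1 - 1*30 + (-2)²*30) = -2*(-1 - 30 + 4*30) = -2*(-1 - 30 + 120) = -2*89 = -178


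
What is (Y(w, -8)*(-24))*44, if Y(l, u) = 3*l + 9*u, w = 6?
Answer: 57024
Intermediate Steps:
(Y(w, -8)*(-24))*44 = ((3*6 + 9*(-8))*(-24))*44 = ((18 - 72)*(-24))*44 = -54*(-24)*44 = 1296*44 = 57024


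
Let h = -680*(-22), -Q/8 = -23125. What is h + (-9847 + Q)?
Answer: 190113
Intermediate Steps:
Q = 185000 (Q = -8*(-23125) = 185000)
h = 14960
h + (-9847 + Q) = 14960 + (-9847 + 185000) = 14960 + 175153 = 190113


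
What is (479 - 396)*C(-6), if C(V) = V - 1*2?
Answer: -664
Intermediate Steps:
C(V) = -2 + V (C(V) = V - 2 = -2 + V)
(479 - 396)*C(-6) = (479 - 396)*(-2 - 6) = 83*(-8) = -664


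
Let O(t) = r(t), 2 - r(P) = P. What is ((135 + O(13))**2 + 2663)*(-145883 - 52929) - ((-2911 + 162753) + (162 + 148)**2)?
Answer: -3586625610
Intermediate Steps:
r(P) = 2 - P
O(t) = 2 - t
((135 + O(13))**2 + 2663)*(-145883 - 52929) - ((-2911 + 162753) + (162 + 148)**2) = ((135 + (2 - 1*13))**2 + 2663)*(-145883 - 52929) - ((-2911 + 162753) + (162 + 148)**2) = ((135 + (2 - 13))**2 + 2663)*(-198812) - (159842 + 310**2) = ((135 - 11)**2 + 2663)*(-198812) - (159842 + 96100) = (124**2 + 2663)*(-198812) - 1*255942 = (15376 + 2663)*(-198812) - 255942 = 18039*(-198812) - 255942 = -3586369668 - 255942 = -3586625610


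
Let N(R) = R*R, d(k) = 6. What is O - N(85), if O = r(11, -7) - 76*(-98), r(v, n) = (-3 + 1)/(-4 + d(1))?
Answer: 222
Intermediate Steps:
N(R) = R**2
r(v, n) = -1 (r(v, n) = (-3 + 1)/(-4 + 6) = -2/2 = -2*1/2 = -1)
O = 7447 (O = -1 - 76*(-98) = -1 + 7448 = 7447)
O - N(85) = 7447 - 1*85**2 = 7447 - 1*7225 = 7447 - 7225 = 222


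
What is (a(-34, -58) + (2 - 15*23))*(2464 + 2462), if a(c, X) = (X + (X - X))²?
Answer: 14881446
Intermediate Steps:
a(c, X) = X² (a(c, X) = (X + 0)² = X²)
(a(-34, -58) + (2 - 15*23))*(2464 + 2462) = ((-58)² + (2 - 15*23))*(2464 + 2462) = (3364 + (2 - 345))*4926 = (3364 - 343)*4926 = 3021*4926 = 14881446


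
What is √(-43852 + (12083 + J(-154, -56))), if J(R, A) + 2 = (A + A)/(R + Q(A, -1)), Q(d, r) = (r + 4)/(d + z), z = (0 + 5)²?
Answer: 3*I*√80554336035/4777 ≈ 178.24*I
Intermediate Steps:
z = 25 (z = 5² = 25)
Q(d, r) = (4 + r)/(25 + d) (Q(d, r) = (r + 4)/(d + 25) = (4 + r)/(25 + d))
J(R, A) = -2 + 2*A/(R + 3/(25 + A)) (J(R, A) = -2 + (A + A)/(R + (4 - 1)/(25 + A)) = -2 + (2*A)/(R + 3/(25 + A)) = -2 + 2*A/(R + 3/(25 + A)))
√(-43852 + (12083 + J(-154, -56))) = √(-43852 + (12083 + 2*(-3 - (25 - 56)*(-154 - 1*(-56)))/(3 - 154*(25 - 56)))) = √(-43852 + (12083 + 2*(-3 - 1*(-31)*(-154 + 56))/(3 - 154*(-31)))) = √(-43852 + (12083 + 2*(-3 - 1*(-31)*(-98))/(3 + 4774))) = √(-43852 + (12083 + 2*(-3 - 3038)/4777)) = √(-43852 + (12083 + 2*(1/4777)*(-3041))) = √(-43852 + (12083 - 6082/4777)) = √(-43852 + 57714409/4777) = √(-151766595/4777) = 3*I*√80554336035/4777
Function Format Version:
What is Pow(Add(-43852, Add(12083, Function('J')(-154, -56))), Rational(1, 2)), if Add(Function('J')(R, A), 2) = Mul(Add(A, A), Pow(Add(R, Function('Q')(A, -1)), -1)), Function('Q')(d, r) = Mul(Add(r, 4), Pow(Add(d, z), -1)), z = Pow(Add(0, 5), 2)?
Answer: Mul(Rational(3, 4777), I, Pow(80554336035, Rational(1, 2))) ≈ Mul(178.24, I)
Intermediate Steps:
z = 25 (z = Pow(5, 2) = 25)
Function('Q')(d, r) = Mul(Pow(Add(25, d), -1), Add(4, r)) (Function('Q')(d, r) = Mul(Add(r, 4), Pow(Add(d, 25), -1)) = Mul(Add(4, r), Pow(Add(25, d), -1)) = Mul(Pow(Add(25, d), -1), Add(4, r)))
Function('J')(R, A) = Add(-2, Mul(2, A, Pow(Add(R, Mul(3, Pow(Add(25, A), -1))), -1))) (Function('J')(R, A) = Add(-2, Mul(Add(A, A), Pow(Add(R, Mul(Pow(Add(25, A), -1), Add(4, -1))), -1))) = Add(-2, Mul(Mul(2, A), Pow(Add(R, Mul(Pow(Add(25, A), -1), 3)), -1))) = Add(-2, Mul(Mul(2, A), Pow(Add(R, Mul(3, Pow(Add(25, A), -1))), -1))) = Add(-2, Mul(2, A, Pow(Add(R, Mul(3, Pow(Add(25, A), -1))), -1))))
Pow(Add(-43852, Add(12083, Function('J')(-154, -56))), Rational(1, 2)) = Pow(Add(-43852, Add(12083, Mul(2, Pow(Add(3, Mul(-154, Add(25, -56))), -1), Add(-3, Mul(-1, Add(25, -56), Add(-154, Mul(-1, -56))))))), Rational(1, 2)) = Pow(Add(-43852, Add(12083, Mul(2, Pow(Add(3, Mul(-154, -31)), -1), Add(-3, Mul(-1, -31, Add(-154, 56)))))), Rational(1, 2)) = Pow(Add(-43852, Add(12083, Mul(2, Pow(Add(3, 4774), -1), Add(-3, Mul(-1, -31, -98))))), Rational(1, 2)) = Pow(Add(-43852, Add(12083, Mul(2, Pow(4777, -1), Add(-3, -3038)))), Rational(1, 2)) = Pow(Add(-43852, Add(12083, Mul(2, Rational(1, 4777), -3041))), Rational(1, 2)) = Pow(Add(-43852, Add(12083, Rational(-6082, 4777))), Rational(1, 2)) = Pow(Add(-43852, Rational(57714409, 4777)), Rational(1, 2)) = Pow(Rational(-151766595, 4777), Rational(1, 2)) = Mul(Rational(3, 4777), I, Pow(80554336035, Rational(1, 2)))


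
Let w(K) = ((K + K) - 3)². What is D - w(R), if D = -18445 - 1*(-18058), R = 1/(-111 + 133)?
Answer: -47851/121 ≈ -395.46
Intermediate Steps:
R = 1/22 ≈ 0.045455
w(K) = (-3 + 2*K)² (w(K) = (2*K - 3)² = (-3 + 2*K)²)
D = -387 (D = -18445 + 18058 = -387)
D - w(R) = -387 - (-3 + 2*(1/22))² = -387 - (-3 + 1/11)² = -387 - (-32/11)² = -387 - 1*1024/121 = -387 - 1024/121 = -47851/121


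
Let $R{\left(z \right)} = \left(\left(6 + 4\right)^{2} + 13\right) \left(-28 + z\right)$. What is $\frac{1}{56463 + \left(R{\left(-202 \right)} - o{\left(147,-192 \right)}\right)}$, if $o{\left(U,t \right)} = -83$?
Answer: $\frac{1}{30556} \approx 3.2727 \cdot 10^{-5}$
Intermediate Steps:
$R{\left(z \right)} = -3164 + 113 z$ ($R{\left(z \right)} = \left(10^{2} + 13\right) \left(-28 + z\right) = \left(100 + 13\right) \left(-28 + z\right) = 113 \left(-28 + z\right) = -3164 + 113 z$)
$\frac{1}{56463 + \left(R{\left(-202 \right)} - o{\left(147,-192 \right)}\right)} = \frac{1}{56463 + \left(\left(-3164 + 113 \left(-202\right)\right) - -83\right)} = \frac{1}{56463 + \left(\left(-3164 - 22826\right) + 83\right)} = \frac{1}{56463 + \left(-25990 + 83\right)} = \frac{1}{56463 - 25907} = \frac{1}{30556}$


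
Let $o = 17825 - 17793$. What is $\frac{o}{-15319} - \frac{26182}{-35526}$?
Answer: $\frac{199972613}{272111397} \approx 0.73489$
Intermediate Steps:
$o = 32$
$\frac{o}{-15319} - \frac{26182}{-35526} = \frac{32}{-15319} - \frac{26182}{-35526} = 32 \left(- \frac{1}{15319}\right) - - \frac{13091}{17763} = - \frac{32}{15319} + \frac{13091}{17763} = \frac{199972613}{272111397}$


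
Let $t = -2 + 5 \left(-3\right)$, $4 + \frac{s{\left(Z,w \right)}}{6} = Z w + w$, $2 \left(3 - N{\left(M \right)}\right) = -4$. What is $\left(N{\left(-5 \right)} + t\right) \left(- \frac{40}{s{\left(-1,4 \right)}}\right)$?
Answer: $-20$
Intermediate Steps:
$N{\left(M \right)} = 5$ ($N{\left(M \right)} = 3 - -2 = 3 + 2 = 5$)
$s{\left(Z,w \right)} = -24 + 6 w + 6 Z w$ ($s{\left(Z,w \right)} = -24 + 6 \left(Z w + w\right) = -24 + 6 \left(w + Z w\right) = -24 + \left(6 w + 6 Z w\right) = -24 + 6 w + 6 Z w$)
$t = -17$ ($t = -2 - 15 = -17$)
$\left(N{\left(-5 \right)} + t\right) \left(- \frac{40}{s{\left(-1,4 \right)}}\right) = \left(5 - 17\right) \left(- \frac{40}{-24 + 6 \cdot 4 + 6 \left(-1\right) 4}\right) = - 12 \left(- \frac{40}{-24 + 24 - 24}\right) = - 12 \left(- \frac{40}{-24}\right) = - 12 \left(\left(-40\right) \left(- \frac{1}{24}\right)\right) = \left(-12\right) \frac{5}{3} = -20$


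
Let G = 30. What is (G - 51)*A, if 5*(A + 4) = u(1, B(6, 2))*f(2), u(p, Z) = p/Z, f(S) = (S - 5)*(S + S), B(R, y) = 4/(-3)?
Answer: 231/5 ≈ 46.200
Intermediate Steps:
B(R, y) = -4/3 (B(R, y) = 4*(-⅓) = -4/3)
f(S) = 2*S*(-5 + S) (f(S) = (-5 + S)*(2*S) = 2*S*(-5 + S))
A = -11/5 (A = -4 + ((1/(-4/3))*(2*2*(-5 + 2)))/5 = -4 + ((1*(-¾))*(2*2*(-3)))/5 = -4 + (-¾*(-12))/5 = -4 + (⅕)*9 = -4 + 9/5 = -11/5 ≈ -2.2000)
(G - 51)*A = (30 - 51)*(-11/5) = -21*(-11/5) = 231/5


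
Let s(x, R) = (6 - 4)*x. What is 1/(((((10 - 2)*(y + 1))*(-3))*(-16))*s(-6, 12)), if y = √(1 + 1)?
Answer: 1/4608 - √2/4608 ≈ -8.9890e-5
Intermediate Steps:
s(x, R) = 2*x
y = √2 ≈ 1.4142
1/(((((10 - 2)*(y + 1))*(-3))*(-16))*s(-6, 12)) = 1/(((((10 - 2)*(√2 + 1))*(-3))*(-16))*(2*(-6))) = 1/((((8*(1 + √2))*(-3))*(-16))*(-12)) = 1/((((8 + 8*√2)*(-3))*(-16))*(-12)) = 1/(((-24 - 24*√2)*(-16))*(-12)) = 1/((384 + 384*√2)*(-12)) = 1/(-4608 - 4608*√2)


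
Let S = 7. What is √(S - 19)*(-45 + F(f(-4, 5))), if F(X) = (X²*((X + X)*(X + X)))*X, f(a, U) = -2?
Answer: -346*I*√3 ≈ -599.29*I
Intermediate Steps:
F(X) = 4*X⁵ (F(X) = (X²*((2*X)*(2*X)))*X = (X²*(4*X²))*X = (4*X⁴)*X = 4*X⁵)
√(S - 19)*(-45 + F(f(-4, 5))) = √(7 - 19)*(-45 + 4*(-2)⁵) = √(-12)*(-45 + 4*(-32)) = (2*I*√3)*(-45 - 128) = (2*I*√3)*(-173) = -346*I*√3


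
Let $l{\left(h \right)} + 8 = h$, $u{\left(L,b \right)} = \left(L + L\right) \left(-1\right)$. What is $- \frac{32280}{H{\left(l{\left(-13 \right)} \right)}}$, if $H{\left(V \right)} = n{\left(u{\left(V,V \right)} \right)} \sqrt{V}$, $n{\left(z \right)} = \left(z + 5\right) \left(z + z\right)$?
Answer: $\frac{2690 i \sqrt{21}}{6909} \approx 1.7842 i$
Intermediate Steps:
$u{\left(L,b \right)} = - 2 L$ ($u{\left(L,b \right)} = 2 L \left(-1\right) = - 2 L$)
$n{\left(z \right)} = 2 z \left(5 + z\right)$ ($n{\left(z \right)} = \left(5 + z\right) 2 z = 2 z \left(5 + z\right)$)
$l{\left(h \right)} = -8 + h$
$H{\left(V \right)} = - 4 V^{\frac{3}{2}} \left(5 - 2 V\right)$ ($H{\left(V \right)} = 2 \left(- 2 V\right) \left(5 - 2 V\right) \sqrt{V} = - 4 V \left(5 - 2 V\right) \sqrt{V} = - 4 V^{\frac{3}{2}} \left(5 - 2 V\right)$)
$- \frac{32280}{H{\left(l{\left(-13 \right)} \right)}} = - \frac{32280}{\left(-8 - 13\right)^{\frac{3}{2}} \left(-20 + 8 \left(-8 - 13\right)\right)} = - \frac{32280}{\left(-21\right)^{\frac{3}{2}} \left(-20 + 8 \left(-21\right)\right)} = - \frac{32280}{- 21 i \sqrt{21} \left(-20 - 168\right)} = - \frac{32280}{- 21 i \sqrt{21} \left(-188\right)} = - \frac{32280}{3948 i \sqrt{21}} = - 32280 \left(- \frac{i \sqrt{21}}{82908}\right) = \frac{2690 i \sqrt{21}}{6909}$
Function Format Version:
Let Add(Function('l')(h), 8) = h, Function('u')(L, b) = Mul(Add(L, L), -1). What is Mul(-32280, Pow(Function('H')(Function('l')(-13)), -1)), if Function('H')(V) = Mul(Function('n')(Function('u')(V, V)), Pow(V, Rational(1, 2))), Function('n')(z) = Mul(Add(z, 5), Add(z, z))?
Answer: Mul(Rational(2690, 6909), I, Pow(21, Rational(1, 2))) ≈ Mul(1.7842, I)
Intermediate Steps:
Function('u')(L, b) = Mul(-2, L) (Function('u')(L, b) = Mul(Mul(2, L), -1) = Mul(-2, L))
Function('n')(z) = Mul(2, z, Add(5, z)) (Function('n')(z) = Mul(Add(5, z), Mul(2, z)) = Mul(2, z, Add(5, z)))
Function('l')(h) = Add(-8, h)
Function('H')(V) = Mul(-4, Pow(V, Rational(3, 2)), Add(5, Mul(-2, V))) (Function('H')(V) = Mul(Mul(2, Mul(-2, V), Add(5, Mul(-2, V))), Pow(V, Rational(1, 2))) = Mul(Mul(-4, V, Add(5, Mul(-2, V))), Pow(V, Rational(1, 2))) = Mul(-4, Pow(V, Rational(3, 2)), Add(5, Mul(-2, V))))
Mul(-32280, Pow(Function('H')(Function('l')(-13)), -1)) = Mul(-32280, Pow(Mul(Pow(Add(-8, -13), Rational(3, 2)), Add(-20, Mul(8, Add(-8, -13)))), -1)) = Mul(-32280, Pow(Mul(Pow(-21, Rational(3, 2)), Add(-20, Mul(8, -21))), -1)) = Mul(-32280, Pow(Mul(Mul(-21, I, Pow(21, Rational(1, 2))), Add(-20, -168)), -1)) = Mul(-32280, Pow(Mul(Mul(-21, I, Pow(21, Rational(1, 2))), -188), -1)) = Mul(-32280, Pow(Mul(3948, I, Pow(21, Rational(1, 2))), -1)) = Mul(-32280, Mul(Rational(-1, 82908), I, Pow(21, Rational(1, 2)))) = Mul(Rational(2690, 6909), I, Pow(21, Rational(1, 2)))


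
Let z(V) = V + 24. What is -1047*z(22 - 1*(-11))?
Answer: -59679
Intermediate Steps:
z(V) = 24 + V
-1047*z(22 - 1*(-11)) = -1047*(24 + (22 - 1*(-11))) = -1047*(24 + (22 + 11)) = -1047*(24 + 33) = -1047*57 = -59679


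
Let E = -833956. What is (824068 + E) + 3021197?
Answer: 3011309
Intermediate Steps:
(824068 + E) + 3021197 = (824068 - 833956) + 3021197 = -9888 + 3021197 = 3011309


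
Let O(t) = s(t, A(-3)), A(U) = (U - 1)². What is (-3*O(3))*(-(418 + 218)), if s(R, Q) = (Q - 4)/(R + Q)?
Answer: 22896/19 ≈ 1205.1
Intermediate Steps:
A(U) = (-1 + U)²
s(R, Q) = (-4 + Q)/(Q + R)
O(t) = 12/(16 + t) (O(t) = (-4 + (-1 - 3)²)/((-1 - 3)² + t) = (-4 + (-4)²)/((-4)² + t) = (-4 + 16)/(16 + t) = 12/(16 + t))
(-3*O(3))*(-(418 + 218)) = (-36/(16 + 3))*(-(418 + 218)) = (-36/19)*(-1*636) = -36/19*(-636) = 22896/19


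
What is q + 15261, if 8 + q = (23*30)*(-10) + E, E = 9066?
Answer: 17419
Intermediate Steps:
q = 2158 (q = -8 + ((23*30)*(-10) + 9066) = -8 + (690*(-10) + 9066) = -8 + (-6900 + 9066) = -8 + 2166 = 2158)
q + 15261 = 2158 + 15261 = 17419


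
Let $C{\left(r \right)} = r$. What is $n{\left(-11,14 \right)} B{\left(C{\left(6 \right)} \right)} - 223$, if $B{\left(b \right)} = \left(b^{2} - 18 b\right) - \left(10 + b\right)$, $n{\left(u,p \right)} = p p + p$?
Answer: $-18703$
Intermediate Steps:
$n{\left(u,p \right)} = p + p^{2}$ ($n{\left(u,p \right)} = p^{2} + p = p + p^{2}$)
$B{\left(b \right)} = -10 + b^{2} - 19 b$
$n{\left(-11,14 \right)} B{\left(C{\left(6 \right)} \right)} - 223 = 14 \left(1 + 14\right) \left(-10 + 6^{2} - 114\right) - 223 = 14 \cdot 15 \left(-10 + 36 - 114\right) - 223 = 210 \left(-88\right) - 223 = -18480 - 223 = -18703$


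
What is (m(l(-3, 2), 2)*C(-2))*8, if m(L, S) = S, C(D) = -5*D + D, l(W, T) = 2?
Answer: 128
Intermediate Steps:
C(D) = -4*D
(m(l(-3, 2), 2)*C(-2))*8 = (2*(-4*(-2)))*8 = (2*8)*8 = 16*8 = 128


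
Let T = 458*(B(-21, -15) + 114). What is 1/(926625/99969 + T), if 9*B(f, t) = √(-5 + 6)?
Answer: 299907/15676786093 ≈ 1.9131e-5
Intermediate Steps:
B(f, t) = ⅑ (B(f, t) = √(-5 + 6)/9 = √1/9 = (⅑)*1 = ⅑)
T = 470366/9 (T = 458*(⅑ + 114) = 458*(1027/9) = 470366/9 ≈ 52263.)
1/(926625/99969 + T) = 1/(926625/99969 + 470366/9) = 1/(926625*(1/99969) + 470366/9) = 1/(308875/33323 + 470366/9) = 1/(15676786093/299907) = 299907/15676786093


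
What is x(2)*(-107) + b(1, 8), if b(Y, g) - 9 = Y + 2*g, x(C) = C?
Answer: -188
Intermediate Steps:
b(Y, g) = 9 + Y + 2*g (b(Y, g) = 9 + (Y + 2*g) = 9 + Y + 2*g)
x(2)*(-107) + b(1, 8) = 2*(-107) + (9 + 1 + 2*8) = -214 + (9 + 1 + 16) = -214 + 26 = -188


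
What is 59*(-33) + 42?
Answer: -1905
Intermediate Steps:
59*(-33) + 42 = -1947 + 42 = -1905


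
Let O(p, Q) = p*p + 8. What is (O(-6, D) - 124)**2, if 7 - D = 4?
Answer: 6400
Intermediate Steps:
D = 3 (D = 7 - 1*4 = 7 - 4 = 3)
O(p, Q) = 8 + p**2 (O(p, Q) = p**2 + 8 = 8 + p**2)
(O(-6, D) - 124)**2 = ((8 + (-6)**2) - 124)**2 = ((8 + 36) - 124)**2 = (44 - 124)**2 = (-80)**2 = 6400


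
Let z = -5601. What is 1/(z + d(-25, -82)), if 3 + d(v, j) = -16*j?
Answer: -1/4292 ≈ -0.00023299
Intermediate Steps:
d(v, j) = -3 - 16*j
1/(z + d(-25, -82)) = 1/(-5601 + (-3 - 16*(-82))) = 1/(-5601 + (-3 + 1312)) = 1/(-5601 + 1309) = 1/(-4292) = -1/4292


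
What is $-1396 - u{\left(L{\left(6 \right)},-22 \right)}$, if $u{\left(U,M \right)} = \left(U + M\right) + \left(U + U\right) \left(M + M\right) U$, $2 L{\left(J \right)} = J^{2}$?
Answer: $27120$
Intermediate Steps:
$L{\left(J \right)} = \frac{J^{2}}{2}$
$u{\left(U,M \right)} = M + U + 4 M U^{2}$ ($u{\left(U,M \right)} = \left(M + U\right) + 2 U 2 M U = \left(M + U\right) + 4 M U U = \left(M + U\right) + 4 M U^{2} = M + U + 4 M U^{2}$)
$-1396 - u{\left(L{\left(6 \right)},-22 \right)} = -1396 - \left(-22 + \frac{6^{2}}{2} + 4 \left(-22\right) \left(\frac{6^{2}}{2}\right)^{2}\right) = -1396 - \left(-22 + \frac{1}{2} \cdot 36 + 4 \left(-22\right) \left(\frac{1}{2} \cdot 36\right)^{2}\right) = -1396 - \left(-22 + 18 + 4 \left(-22\right) 18^{2}\right) = -1396 - \left(-22 + 18 + 4 \left(-22\right) 324\right) = -1396 - \left(-22 + 18 - 28512\right) = -1396 - -28516 = -1396 + 28516 = 27120$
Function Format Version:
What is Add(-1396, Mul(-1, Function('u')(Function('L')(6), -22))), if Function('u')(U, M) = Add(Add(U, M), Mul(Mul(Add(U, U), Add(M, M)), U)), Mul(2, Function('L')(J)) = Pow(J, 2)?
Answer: 27120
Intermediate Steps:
Function('L')(J) = Mul(Rational(1, 2), Pow(J, 2))
Function('u')(U, M) = Add(M, U, Mul(4, M, Pow(U, 2))) (Function('u')(U, M) = Add(Add(M, U), Mul(Mul(Mul(2, U), Mul(2, M)), U)) = Add(Add(M, U), Mul(Mul(4, M, U), U)) = Add(Add(M, U), Mul(4, M, Pow(U, 2))) = Add(M, U, Mul(4, M, Pow(U, 2))))
Add(-1396, Mul(-1, Function('u')(Function('L')(6), -22))) = Add(-1396, Mul(-1, Add(-22, Mul(Rational(1, 2), Pow(6, 2)), Mul(4, -22, Pow(Mul(Rational(1, 2), Pow(6, 2)), 2))))) = Add(-1396, Mul(-1, Add(-22, Mul(Rational(1, 2), 36), Mul(4, -22, Pow(Mul(Rational(1, 2), 36), 2))))) = Add(-1396, Mul(-1, Add(-22, 18, Mul(4, -22, Pow(18, 2))))) = Add(-1396, Mul(-1, Add(-22, 18, Mul(4, -22, 324)))) = Add(-1396, Mul(-1, Add(-22, 18, -28512))) = Add(-1396, Mul(-1, -28516)) = Add(-1396, 28516) = 27120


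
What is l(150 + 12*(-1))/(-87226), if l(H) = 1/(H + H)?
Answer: -1/24074376 ≈ -4.1538e-8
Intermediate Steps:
l(H) = 1/(2*H)
l(150 + 12*(-1))/(-87226) = (1/(2*(150 + 12*(-1))))/(-87226) = (1/(2*(150 - 12)))*(-1/87226) = ((½)/138)*(-1/87226) = ((½)*(1/138))*(-1/87226) = (1/276)*(-1/87226) = -1/24074376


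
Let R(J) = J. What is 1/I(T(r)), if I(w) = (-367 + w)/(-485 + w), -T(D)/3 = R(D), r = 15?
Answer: 265/206 ≈ 1.2864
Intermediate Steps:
T(D) = -3*D
I(w) = (-367 + w)/(-485 + w)
1/I(T(r)) = 1/((-367 - 3*15)/(-485 - 3*15)) = 1/((-367 - 45)/(-485 - 45)) = 1/(-412/(-530)) = 1/(-1/530*(-412)) = 1/(206/265) = 265/206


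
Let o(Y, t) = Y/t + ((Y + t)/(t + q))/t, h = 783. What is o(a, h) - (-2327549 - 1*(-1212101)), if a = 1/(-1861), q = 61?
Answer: 685914392526287/614922786 ≈ 1.1154e+6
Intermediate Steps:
a = -1/1861 ≈ -0.00053735
o(Y, t) = Y/t + (Y + t)/(t*(61 + t)) (o(Y, t) = Y/t + ((Y + t)/(t + 61))/t = Y/t + ((Y + t)/(61 + t))/t = Y/t + (Y + t)/(t*(61 + t)))
o(a, h) - (-2327549 - 1*(-1212101)) = (783 + 62*(-1/1861) - 1/1861*783)/(783*(61 + 783)) - (-2327549 - 1*(-1212101)) = (1/783)*(783 - 62/1861 - 783/1861)/844 - (-2327549 + 1212101) = (1/783)*(1/844)*(1456318/1861) - 1*(-1115448) = 728159/614922786 + 1115448 = 685914392526287/614922786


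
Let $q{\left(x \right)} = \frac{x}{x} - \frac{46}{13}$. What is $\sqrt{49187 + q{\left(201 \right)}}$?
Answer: $\frac{\sqrt{8312174}}{13} \approx 221.78$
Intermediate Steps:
$q{\left(x \right)} = - \frac{33}{13}$ ($q{\left(x \right)} = 1 - \frac{46}{13} = - \frac{33}{13}$)
$\sqrt{49187 + q{\left(201 \right)}} = \sqrt{49187 - \frac{33}{13}} = \sqrt{\frac{639398}{13}} = \frac{\sqrt{8312174}}{13}$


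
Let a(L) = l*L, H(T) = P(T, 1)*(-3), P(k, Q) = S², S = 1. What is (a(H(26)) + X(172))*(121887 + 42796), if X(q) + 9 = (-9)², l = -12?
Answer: 17785764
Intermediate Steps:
X(q) = 72 (X(q) = -9 + (-9)² = -9 + 81 = 72)
P(k, Q) = 1 (P(k, Q) = 1² = 1)
H(T) = -3 (H(T) = 1*(-3) = -3)
a(L) = -12*L
(a(H(26)) + X(172))*(121887 + 42796) = (-12*(-3) + 72)*(121887 + 42796) = (36 + 72)*164683 = 108*164683 = 17785764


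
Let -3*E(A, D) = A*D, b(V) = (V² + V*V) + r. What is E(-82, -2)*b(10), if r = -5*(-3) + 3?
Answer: -35752/3 ≈ -11917.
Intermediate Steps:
r = 18 (r = 15 + 3 = 18)
b(V) = 18 + 2*V² (b(V) = (V² + V*V) + 18 = (V² + V²) + 18 = 2*V² + 18 = 18 + 2*V²)
E(A, D) = -A*D/3
E(-82, -2)*b(10) = (-⅓*(-82)*(-2))*(18 + 2*10²) = -164*(18 + 2*100)/3 = -164*(18 + 200)/3 = -164/3*218 = -35752/3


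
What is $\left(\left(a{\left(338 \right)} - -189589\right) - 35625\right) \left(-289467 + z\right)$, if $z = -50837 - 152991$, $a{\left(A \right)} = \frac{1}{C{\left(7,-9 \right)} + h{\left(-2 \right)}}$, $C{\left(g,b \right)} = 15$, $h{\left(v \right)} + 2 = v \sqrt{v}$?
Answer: $- \frac{13443098247095}{177} - \frac{986590 i \sqrt{2}}{177} \approx -7.595 \cdot 10^{10} - 7882.8 i$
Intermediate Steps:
$h{\left(v \right)} = -2 + v^{\frac{3}{2}}$ ($h{\left(v \right)} = -2 + v \sqrt{v} = -2 + v^{\frac{3}{2}}$)
$a{\left(A \right)} = \frac{1}{13 - 2 i \sqrt{2}}$ ($a{\left(A \right)} = \frac{1}{15 - \left(2 - \left(-2\right)^{\frac{3}{2}}\right)} = \frac{1}{15 - \left(2 + 2 i \sqrt{2}\right)} = \frac{1}{13 - 2 i \sqrt{2}}$)
$z = -203828$ ($z = -50837 - 152991 = -203828$)
$\left(\left(a{\left(338 \right)} - -189589\right) - 35625\right) \left(-289467 + z\right) = \left(\left(\left(\frac{13}{177} + \frac{2 i \sqrt{2}}{177}\right) - -189589\right) - 35625\right) \left(-289467 - 203828\right) = \left(\left(\left(\frac{13}{177} + \frac{2 i \sqrt{2}}{177}\right) + 189589\right) - 35625\right) \left(-493295\right) = \left(\left(\frac{33557266}{177} + \frac{2 i \sqrt{2}}{177}\right) - 35625\right) \left(-493295\right) = \left(\frac{27251641}{177} + \frac{2 i \sqrt{2}}{177}\right) \left(-493295\right) = - \frac{13443098247095}{177} - \frac{986590 i \sqrt{2}}{177}$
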